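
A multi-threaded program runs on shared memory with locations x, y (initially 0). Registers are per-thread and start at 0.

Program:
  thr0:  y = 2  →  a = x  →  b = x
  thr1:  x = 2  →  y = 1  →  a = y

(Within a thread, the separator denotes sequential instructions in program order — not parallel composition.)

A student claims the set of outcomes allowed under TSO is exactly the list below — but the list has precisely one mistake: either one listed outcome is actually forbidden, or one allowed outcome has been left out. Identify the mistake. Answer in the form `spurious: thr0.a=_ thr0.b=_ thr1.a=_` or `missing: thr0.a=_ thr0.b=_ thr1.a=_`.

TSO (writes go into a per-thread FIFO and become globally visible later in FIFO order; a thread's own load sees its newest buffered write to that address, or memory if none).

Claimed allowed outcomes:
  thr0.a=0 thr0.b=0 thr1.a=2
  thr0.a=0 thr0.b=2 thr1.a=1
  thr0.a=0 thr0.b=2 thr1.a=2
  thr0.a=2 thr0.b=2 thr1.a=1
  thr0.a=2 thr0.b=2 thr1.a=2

missing: thr0.a=0 thr0.b=0 thr1.a=1

outcome vector order: (thr0.a,thr0.b,thr1.a)
TSO (6): 001; 002; 021; 022; 221; 222
TSO∖claimed = {001}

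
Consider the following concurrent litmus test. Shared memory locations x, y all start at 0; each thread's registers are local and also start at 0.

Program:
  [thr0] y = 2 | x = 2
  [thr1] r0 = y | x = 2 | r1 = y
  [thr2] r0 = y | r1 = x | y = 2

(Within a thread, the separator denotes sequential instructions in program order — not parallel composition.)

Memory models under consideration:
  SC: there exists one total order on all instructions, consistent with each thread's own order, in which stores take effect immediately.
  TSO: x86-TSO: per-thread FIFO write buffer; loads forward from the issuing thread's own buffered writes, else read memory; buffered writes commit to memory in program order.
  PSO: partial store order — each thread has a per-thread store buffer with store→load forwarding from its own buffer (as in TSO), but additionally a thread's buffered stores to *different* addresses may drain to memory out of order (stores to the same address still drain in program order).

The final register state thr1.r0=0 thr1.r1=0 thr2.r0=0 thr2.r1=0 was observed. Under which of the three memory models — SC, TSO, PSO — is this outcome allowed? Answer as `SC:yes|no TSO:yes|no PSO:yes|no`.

SC:yes TSO:yes PSO:yes

outcome vector order: (thr1.r0,thr1.r1,thr2.r0,thr2.r1)
SC (11): <0 0 0 0>, <0 0 0 2>, <0 0 2 2>, <0 2 0 0>, <0 2 0 2>, <0 2 2 0>, <0 2 2 2>, <2 2 0 0>, <2 2 0 2>, <2 2 2 0>, <2 2 2 2>
TSO (12): <0 0 0 0>, <0 0 0 2>, <0 0 2 0>, <0 0 2 2>, <0 2 0 0>, <0 2 0 2>, <0 2 2 0>, <0 2 2 2>, <2 2 0 0>, <2 2 0 2>, <2 2 2 0>, <2 2 2 2>
PSO (12): <0 0 0 0>, <0 0 0 2>, <0 0 2 0>, <0 0 2 2>, <0 2 0 0>, <0 2 0 2>, <0 2 2 0>, <0 2 2 2>, <2 2 0 0>, <2 2 0 2>, <2 2 2 0>, <2 2 2 2>
target <0 0 0 0> ∈ {SC,TSO,PSO}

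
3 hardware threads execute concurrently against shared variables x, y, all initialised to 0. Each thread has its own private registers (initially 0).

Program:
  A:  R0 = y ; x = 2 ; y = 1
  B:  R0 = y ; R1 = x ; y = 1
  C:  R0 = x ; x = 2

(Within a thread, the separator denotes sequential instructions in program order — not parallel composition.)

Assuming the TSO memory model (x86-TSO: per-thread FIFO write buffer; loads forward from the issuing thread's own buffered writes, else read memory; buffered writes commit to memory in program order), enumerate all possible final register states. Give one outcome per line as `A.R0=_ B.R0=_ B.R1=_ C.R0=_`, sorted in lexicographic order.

outcome vector order: (A.R0,B.R0,B.R1,C.R0)
|TSO outcomes| = 9

A.R0=0 B.R0=0 B.R1=0 C.R0=0
A.R0=0 B.R0=0 B.R1=0 C.R0=2
A.R0=0 B.R0=0 B.R1=2 C.R0=0
A.R0=0 B.R0=0 B.R1=2 C.R0=2
A.R0=0 B.R0=1 B.R1=2 C.R0=0
A.R0=0 B.R0=1 B.R1=2 C.R0=2
A.R0=1 B.R0=0 B.R1=0 C.R0=0
A.R0=1 B.R0=0 B.R1=0 C.R0=2
A.R0=1 B.R0=0 B.R1=2 C.R0=0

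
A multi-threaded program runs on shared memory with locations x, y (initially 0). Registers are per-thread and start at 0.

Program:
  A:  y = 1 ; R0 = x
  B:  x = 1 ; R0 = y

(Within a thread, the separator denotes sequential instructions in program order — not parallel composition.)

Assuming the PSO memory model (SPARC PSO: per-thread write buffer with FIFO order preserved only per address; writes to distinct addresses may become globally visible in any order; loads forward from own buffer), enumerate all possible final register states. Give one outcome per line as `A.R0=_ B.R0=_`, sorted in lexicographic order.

outcome vector order: (A.R0,B.R0)
|PSO outcomes| = 4

A.R0=0 B.R0=0
A.R0=0 B.R0=1
A.R0=1 B.R0=0
A.R0=1 B.R0=1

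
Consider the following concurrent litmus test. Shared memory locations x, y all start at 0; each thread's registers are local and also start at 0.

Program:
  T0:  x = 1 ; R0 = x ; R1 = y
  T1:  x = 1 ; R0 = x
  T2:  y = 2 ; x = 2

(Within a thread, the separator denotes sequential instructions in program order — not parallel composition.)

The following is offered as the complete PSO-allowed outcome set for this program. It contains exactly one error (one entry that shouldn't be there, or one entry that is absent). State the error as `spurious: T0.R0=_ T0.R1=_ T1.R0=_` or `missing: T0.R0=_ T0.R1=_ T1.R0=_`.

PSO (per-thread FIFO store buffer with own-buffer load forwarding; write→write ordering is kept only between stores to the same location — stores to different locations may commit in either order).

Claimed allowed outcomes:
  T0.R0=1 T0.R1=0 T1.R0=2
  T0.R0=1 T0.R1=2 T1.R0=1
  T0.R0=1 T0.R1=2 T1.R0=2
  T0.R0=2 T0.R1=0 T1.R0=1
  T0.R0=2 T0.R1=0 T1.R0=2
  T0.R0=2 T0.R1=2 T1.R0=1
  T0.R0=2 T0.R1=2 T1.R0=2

outcome vector order: (T0.R0,T0.R1,T1.R0)
[PSO] allowed = {1/0/1; 1/0/2; 1/2/1; 1/2/2; 2/0/1; 2/0/2; 2/2/1; 2/2/2}
PSO∖claimed = {1/0/1}

missing: T0.R0=1 T0.R1=0 T1.R0=1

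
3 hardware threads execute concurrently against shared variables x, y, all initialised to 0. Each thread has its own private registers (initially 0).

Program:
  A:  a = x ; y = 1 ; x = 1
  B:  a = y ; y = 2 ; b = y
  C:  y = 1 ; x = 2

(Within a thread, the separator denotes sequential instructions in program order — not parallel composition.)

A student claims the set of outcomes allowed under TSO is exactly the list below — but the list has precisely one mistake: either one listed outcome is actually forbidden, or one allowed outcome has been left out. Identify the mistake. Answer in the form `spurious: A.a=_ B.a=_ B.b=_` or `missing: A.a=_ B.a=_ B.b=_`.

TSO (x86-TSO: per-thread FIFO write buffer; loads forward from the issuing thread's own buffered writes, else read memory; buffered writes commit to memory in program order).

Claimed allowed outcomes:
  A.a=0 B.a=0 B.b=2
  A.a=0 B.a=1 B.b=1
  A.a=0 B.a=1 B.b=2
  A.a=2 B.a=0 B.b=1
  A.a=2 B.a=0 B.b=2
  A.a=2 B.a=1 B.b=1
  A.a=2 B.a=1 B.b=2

outcome vector order: (A.a,B.a,B.b)
[TSO] allowed = {(0,0,1); (0,0,2); (0,1,1); (0,1,2); (2,0,1); (2,0,2); (2,1,1); (2,1,2)}
TSO∖claimed = {(0,0,1)}

missing: A.a=0 B.a=0 B.b=1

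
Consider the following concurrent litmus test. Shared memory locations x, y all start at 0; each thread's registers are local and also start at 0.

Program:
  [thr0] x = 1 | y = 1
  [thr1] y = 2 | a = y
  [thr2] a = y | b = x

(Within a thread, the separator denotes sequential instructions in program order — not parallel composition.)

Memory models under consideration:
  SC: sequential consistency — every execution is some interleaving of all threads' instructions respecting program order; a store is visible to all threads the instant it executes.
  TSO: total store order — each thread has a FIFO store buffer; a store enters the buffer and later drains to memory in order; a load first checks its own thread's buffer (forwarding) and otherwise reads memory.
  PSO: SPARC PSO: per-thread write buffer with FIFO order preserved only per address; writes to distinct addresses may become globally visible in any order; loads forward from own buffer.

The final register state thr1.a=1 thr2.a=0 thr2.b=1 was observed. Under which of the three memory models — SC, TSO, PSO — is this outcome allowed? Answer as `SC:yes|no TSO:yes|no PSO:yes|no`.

outcome vector order: (thr1.a,thr2.a,thr2.b)
under SC → (1,0,0) (1,0,1) (1,1,1) (1,2,0) (1,2,1) (2,0,0) (2,0,1) (2,1,1) (2,2,0) (2,2,1)
under TSO → (1,0,0) (1,0,1) (1,1,1) (1,2,0) (1,2,1) (2,0,0) (2,0,1) (2,1,1) (2,2,0) (2,2,1)
under PSO → (1,0,0) (1,0,1) (1,1,0) (1,1,1) (1,2,0) (1,2,1) (2,0,0) (2,0,1) (2,1,0) (2,1,1) (2,2,0) (2,2,1)
target (1,0,1) ∈ {SC,TSO,PSO}

SC:yes TSO:yes PSO:yes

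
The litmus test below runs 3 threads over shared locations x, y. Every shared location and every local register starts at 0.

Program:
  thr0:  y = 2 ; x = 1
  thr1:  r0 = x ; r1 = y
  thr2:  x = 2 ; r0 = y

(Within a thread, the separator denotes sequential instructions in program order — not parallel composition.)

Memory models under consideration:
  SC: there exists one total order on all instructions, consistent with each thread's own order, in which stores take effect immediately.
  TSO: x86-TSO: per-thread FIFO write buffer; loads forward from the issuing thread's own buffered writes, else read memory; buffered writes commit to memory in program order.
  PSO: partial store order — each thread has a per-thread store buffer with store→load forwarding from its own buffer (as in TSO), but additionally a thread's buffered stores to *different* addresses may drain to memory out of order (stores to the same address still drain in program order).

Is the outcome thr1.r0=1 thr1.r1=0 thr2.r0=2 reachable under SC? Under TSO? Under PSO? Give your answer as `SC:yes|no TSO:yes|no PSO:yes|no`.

outcome vector order: (thr1.r0,thr1.r1,thr2.r0)
SC (10): 0/0/0; 0/0/2; 0/2/0; 0/2/2; 1/2/0; 1/2/2; 2/0/0; 2/0/2; 2/2/0; 2/2/2
TSO (10): 0/0/0; 0/0/2; 0/2/0; 0/2/2; 1/2/0; 1/2/2; 2/0/0; 2/0/2; 2/2/0; 2/2/2
PSO (12): 0/0/0; 0/0/2; 0/2/0; 0/2/2; 1/0/0; 1/0/2; 1/2/0; 1/2/2; 2/0/0; 2/0/2; 2/2/0; 2/2/2
target 1/0/2 ∈ {PSO}

SC:no TSO:no PSO:yes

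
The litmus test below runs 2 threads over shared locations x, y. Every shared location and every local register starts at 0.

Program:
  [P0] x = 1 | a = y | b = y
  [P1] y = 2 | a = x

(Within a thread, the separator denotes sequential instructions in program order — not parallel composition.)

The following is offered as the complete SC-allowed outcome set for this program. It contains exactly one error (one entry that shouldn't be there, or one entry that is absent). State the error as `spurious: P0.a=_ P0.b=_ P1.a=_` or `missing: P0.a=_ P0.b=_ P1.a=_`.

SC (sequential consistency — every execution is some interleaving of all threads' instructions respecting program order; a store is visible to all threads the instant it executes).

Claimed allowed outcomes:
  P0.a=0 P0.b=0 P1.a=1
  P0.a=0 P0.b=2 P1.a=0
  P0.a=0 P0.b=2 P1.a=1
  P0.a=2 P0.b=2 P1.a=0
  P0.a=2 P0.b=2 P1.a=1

outcome vector order: (P0.a,P0.b,P1.a)
[SC] allowed = {0/0/1, 0/2/1, 2/2/0, 2/2/1}
claimed∖SC = {0/2/0}

spurious: P0.a=0 P0.b=2 P1.a=0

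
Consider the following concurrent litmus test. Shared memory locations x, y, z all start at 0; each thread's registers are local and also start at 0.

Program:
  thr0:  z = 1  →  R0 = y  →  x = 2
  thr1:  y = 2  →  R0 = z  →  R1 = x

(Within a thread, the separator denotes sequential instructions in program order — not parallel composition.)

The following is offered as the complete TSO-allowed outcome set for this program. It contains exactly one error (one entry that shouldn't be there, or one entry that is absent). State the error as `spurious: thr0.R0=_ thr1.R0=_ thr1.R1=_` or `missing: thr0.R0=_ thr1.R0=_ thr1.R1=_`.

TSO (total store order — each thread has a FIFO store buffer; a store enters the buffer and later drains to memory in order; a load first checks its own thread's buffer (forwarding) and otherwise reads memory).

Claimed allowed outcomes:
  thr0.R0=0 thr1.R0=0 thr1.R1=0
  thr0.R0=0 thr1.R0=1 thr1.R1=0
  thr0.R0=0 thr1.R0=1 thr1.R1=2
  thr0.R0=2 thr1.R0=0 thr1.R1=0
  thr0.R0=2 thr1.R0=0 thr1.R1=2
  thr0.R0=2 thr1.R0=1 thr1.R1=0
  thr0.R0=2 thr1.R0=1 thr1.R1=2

missing: thr0.R0=0 thr1.R0=0 thr1.R1=2

outcome vector order: (thr0.R0,thr1.R0,thr1.R1)
TSO: 8 outcomes — {0/0/0; 0/0/2; 0/1/0; 0/1/2; 2/0/0; 2/0/2; 2/1/0; 2/1/2}
TSO∖claimed = {0/0/2}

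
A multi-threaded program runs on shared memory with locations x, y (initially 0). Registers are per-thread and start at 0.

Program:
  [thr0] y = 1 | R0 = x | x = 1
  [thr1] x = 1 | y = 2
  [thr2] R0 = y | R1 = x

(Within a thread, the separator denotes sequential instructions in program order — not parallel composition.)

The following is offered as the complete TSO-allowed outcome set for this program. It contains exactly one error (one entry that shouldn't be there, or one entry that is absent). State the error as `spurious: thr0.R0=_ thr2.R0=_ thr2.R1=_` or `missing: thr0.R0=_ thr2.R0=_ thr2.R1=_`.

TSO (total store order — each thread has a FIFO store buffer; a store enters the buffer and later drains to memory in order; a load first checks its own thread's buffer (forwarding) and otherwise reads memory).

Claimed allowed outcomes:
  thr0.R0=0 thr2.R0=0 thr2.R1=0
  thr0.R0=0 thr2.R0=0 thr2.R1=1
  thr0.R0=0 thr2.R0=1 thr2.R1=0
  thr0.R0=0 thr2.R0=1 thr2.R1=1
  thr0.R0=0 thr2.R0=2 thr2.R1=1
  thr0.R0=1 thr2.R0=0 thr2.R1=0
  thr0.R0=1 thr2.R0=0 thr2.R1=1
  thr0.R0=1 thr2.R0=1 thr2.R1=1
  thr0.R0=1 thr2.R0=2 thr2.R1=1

missing: thr0.R0=1 thr2.R0=1 thr2.R1=0

outcome vector order: (thr0.R0,thr2.R0,thr2.R1)
TSO: 10 outcomes — {(0,0,0); (0,0,1); (0,1,0); (0,1,1); (0,2,1); (1,0,0); (1,0,1); (1,1,0); (1,1,1); (1,2,1)}
TSO∖claimed = {(1,1,0)}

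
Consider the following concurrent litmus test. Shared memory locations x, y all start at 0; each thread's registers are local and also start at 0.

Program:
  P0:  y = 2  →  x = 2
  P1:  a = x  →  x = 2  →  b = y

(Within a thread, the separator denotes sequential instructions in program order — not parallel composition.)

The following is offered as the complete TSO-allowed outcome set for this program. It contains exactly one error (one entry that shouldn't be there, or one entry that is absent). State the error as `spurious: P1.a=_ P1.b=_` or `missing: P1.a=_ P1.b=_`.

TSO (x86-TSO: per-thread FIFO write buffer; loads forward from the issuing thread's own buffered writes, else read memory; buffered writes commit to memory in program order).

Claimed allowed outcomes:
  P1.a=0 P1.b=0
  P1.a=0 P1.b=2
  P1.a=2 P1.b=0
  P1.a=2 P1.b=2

outcome vector order: (P1.a,P1.b)
under TSO → 0/0; 0/2; 2/2
claimed∖TSO = {2/0}

spurious: P1.a=2 P1.b=0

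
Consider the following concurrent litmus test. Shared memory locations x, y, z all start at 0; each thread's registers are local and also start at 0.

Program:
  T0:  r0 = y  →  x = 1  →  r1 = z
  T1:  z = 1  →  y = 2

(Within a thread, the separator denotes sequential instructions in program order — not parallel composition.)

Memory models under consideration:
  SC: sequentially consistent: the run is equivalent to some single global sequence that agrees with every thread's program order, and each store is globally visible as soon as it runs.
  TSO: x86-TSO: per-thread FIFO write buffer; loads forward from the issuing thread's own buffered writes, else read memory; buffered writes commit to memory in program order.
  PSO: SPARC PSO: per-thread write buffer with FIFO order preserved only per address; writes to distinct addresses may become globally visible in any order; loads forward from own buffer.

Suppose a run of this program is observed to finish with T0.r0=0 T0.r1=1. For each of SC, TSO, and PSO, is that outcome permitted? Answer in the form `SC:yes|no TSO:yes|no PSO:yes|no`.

SC:yes TSO:yes PSO:yes

outcome vector order: (T0.r0,T0.r1)
SC: 3 outcomes — {00, 01, 21}
TSO: 3 outcomes — {00, 01, 21}
PSO: 4 outcomes — {00, 01, 20, 21}
target 01 ∈ {SC,TSO,PSO}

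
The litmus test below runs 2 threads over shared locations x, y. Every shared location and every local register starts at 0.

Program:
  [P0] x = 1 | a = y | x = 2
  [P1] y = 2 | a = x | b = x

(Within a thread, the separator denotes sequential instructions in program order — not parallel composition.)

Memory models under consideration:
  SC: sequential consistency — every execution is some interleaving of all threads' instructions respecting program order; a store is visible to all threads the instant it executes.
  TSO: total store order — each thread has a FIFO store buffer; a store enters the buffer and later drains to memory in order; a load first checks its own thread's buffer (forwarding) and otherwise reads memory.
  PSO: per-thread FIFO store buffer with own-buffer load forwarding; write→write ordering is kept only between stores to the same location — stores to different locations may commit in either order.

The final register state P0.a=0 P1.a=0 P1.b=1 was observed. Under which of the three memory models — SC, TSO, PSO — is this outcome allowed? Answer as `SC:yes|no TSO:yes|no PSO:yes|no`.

outcome vector order: (P0.a,P1.a,P1.b)
[SC] allowed = {<0 1 1> <0 1 2> <0 2 2> <2 0 0> <2 0 1> <2 0 2> <2 1 1> <2 1 2> <2 2 2>}
[TSO] allowed = {<0 0 0> <0 0 1> <0 0 2> <0 1 1> <0 1 2> <0 2 2> <2 0 0> <2 0 1> <2 0 2> <2 1 1> <2 1 2> <2 2 2>}
[PSO] allowed = {<0 0 0> <0 0 1> <0 0 2> <0 1 1> <0 1 2> <0 2 2> <2 0 0> <2 0 1> <2 0 2> <2 1 1> <2 1 2> <2 2 2>}
target <0 0 1> ∈ {TSO,PSO}

SC:no TSO:yes PSO:yes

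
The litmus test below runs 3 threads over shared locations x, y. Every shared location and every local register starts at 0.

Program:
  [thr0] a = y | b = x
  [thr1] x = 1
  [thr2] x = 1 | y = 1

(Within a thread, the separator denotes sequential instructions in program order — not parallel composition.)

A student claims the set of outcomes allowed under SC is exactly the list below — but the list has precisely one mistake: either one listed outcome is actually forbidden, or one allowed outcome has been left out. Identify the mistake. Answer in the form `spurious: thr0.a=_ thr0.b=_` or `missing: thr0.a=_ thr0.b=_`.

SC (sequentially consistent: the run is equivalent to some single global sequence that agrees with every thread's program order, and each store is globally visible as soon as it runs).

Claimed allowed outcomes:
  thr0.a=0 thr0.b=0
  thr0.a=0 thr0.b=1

outcome vector order: (thr0.a,thr0.b)
[SC] allowed = {00; 01; 11}
SC∖claimed = {11}

missing: thr0.a=1 thr0.b=1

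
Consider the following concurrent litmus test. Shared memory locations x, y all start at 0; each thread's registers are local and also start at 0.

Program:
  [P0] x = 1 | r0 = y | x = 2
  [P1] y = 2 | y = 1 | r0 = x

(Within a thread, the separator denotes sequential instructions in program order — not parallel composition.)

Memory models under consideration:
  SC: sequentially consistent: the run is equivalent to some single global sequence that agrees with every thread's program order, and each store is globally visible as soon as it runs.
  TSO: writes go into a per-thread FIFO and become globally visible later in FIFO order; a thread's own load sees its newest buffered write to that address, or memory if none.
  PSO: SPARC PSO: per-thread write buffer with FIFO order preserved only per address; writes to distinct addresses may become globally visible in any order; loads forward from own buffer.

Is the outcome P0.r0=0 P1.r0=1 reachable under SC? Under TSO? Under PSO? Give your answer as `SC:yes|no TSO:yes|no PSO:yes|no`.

outcome vector order: (P0.r0,P1.r0)
SC (7): <0 1>, <0 2>, <1 0>, <1 1>, <1 2>, <2 1>, <2 2>
TSO (9): <0 0>, <0 1>, <0 2>, <1 0>, <1 1>, <1 2>, <2 0>, <2 1>, <2 2>
PSO (9): <0 0>, <0 1>, <0 2>, <1 0>, <1 1>, <1 2>, <2 0>, <2 1>, <2 2>
target <0 1> ∈ {SC,TSO,PSO}

SC:yes TSO:yes PSO:yes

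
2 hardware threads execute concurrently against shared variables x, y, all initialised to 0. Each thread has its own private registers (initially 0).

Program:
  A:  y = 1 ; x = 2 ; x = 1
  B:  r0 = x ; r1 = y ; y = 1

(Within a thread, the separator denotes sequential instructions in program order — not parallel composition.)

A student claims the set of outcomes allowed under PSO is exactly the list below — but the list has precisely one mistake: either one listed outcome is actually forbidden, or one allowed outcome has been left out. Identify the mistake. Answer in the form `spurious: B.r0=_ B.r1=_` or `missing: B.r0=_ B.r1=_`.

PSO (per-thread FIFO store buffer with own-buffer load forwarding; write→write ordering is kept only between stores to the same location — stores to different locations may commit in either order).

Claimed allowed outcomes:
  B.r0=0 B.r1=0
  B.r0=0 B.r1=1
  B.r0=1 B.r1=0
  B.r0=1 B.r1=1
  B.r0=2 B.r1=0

outcome vector order: (B.r0,B.r1)
under PSO → 0/0, 0/1, 1/0, 1/1, 2/0, 2/1
PSO∖claimed = {2/1}

missing: B.r0=2 B.r1=1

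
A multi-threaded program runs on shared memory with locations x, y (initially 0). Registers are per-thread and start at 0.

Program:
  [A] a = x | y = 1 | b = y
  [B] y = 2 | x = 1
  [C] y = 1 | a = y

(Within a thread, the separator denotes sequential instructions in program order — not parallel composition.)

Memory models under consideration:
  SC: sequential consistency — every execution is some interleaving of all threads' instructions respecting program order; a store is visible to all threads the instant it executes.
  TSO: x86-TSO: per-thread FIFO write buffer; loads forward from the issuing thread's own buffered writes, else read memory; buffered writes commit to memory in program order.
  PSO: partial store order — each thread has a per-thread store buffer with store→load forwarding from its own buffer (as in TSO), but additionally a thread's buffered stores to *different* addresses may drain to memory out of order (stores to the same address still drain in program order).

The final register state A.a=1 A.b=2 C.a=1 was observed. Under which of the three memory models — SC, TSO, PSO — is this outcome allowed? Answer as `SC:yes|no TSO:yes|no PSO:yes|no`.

SC:no TSO:no PSO:yes

outcome vector order: (A.a,A.b,C.a)
SC (6): 011 012 021 022 111 112
TSO (6): 011 012 021 022 111 112
PSO (8): 011 012 021 022 111 112 121 122
target 121 ∈ {PSO}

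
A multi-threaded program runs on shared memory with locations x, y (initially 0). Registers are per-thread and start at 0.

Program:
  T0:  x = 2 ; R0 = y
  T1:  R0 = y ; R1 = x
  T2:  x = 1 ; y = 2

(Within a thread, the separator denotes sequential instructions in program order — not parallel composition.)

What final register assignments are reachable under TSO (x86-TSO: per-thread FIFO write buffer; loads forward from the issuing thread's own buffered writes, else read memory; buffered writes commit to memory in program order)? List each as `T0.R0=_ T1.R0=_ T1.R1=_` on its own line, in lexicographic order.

T0.R0=0 T1.R0=0 T1.R1=0
T0.R0=0 T1.R0=0 T1.R1=1
T0.R0=0 T1.R0=0 T1.R1=2
T0.R0=0 T1.R0=2 T1.R1=1
T0.R0=0 T1.R0=2 T1.R1=2
T0.R0=2 T1.R0=0 T1.R1=0
T0.R0=2 T1.R0=0 T1.R1=1
T0.R0=2 T1.R0=0 T1.R1=2
T0.R0=2 T1.R0=2 T1.R1=1
T0.R0=2 T1.R0=2 T1.R1=2

outcome vector order: (T0.R0,T1.R0,T1.R1)
|TSO outcomes| = 10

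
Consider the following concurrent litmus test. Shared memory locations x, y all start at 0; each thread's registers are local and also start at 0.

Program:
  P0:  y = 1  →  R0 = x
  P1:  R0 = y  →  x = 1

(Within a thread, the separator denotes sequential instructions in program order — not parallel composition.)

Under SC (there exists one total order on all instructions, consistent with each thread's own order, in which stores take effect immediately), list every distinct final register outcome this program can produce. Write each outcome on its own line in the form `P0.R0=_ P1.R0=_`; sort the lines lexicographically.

outcome vector order: (P0.R0,P1.R0)
|SC outcomes| = 4

P0.R0=0 P1.R0=0
P0.R0=0 P1.R0=1
P0.R0=1 P1.R0=0
P0.R0=1 P1.R0=1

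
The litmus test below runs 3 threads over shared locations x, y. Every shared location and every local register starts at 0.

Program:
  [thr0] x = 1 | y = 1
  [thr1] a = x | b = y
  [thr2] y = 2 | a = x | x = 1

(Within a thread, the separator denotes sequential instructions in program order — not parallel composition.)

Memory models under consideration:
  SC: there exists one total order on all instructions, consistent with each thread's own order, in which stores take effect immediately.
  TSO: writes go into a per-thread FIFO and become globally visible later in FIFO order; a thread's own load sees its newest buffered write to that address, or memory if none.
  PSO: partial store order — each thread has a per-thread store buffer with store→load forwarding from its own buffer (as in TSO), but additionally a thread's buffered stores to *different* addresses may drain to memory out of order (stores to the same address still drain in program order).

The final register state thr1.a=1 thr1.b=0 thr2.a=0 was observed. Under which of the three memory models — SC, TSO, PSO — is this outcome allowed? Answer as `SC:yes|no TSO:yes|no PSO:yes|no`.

outcome vector order: (thr1.a,thr1.b,thr2.a)
[SC] allowed = {0/0/0; 0/0/1; 0/1/0; 0/1/1; 0/2/0; 0/2/1; 1/0/1; 1/1/0; 1/1/1; 1/2/0; 1/2/1}
[TSO] allowed = {0/0/0; 0/0/1; 0/1/0; 0/1/1; 0/2/0; 0/2/1; 1/0/0; 1/0/1; 1/1/0; 1/1/1; 1/2/0; 1/2/1}
[PSO] allowed = {0/0/0; 0/0/1; 0/1/0; 0/1/1; 0/2/0; 0/2/1; 1/0/0; 1/0/1; 1/1/0; 1/1/1; 1/2/0; 1/2/1}
target 1/0/0 ∈ {TSO,PSO}

SC:no TSO:yes PSO:yes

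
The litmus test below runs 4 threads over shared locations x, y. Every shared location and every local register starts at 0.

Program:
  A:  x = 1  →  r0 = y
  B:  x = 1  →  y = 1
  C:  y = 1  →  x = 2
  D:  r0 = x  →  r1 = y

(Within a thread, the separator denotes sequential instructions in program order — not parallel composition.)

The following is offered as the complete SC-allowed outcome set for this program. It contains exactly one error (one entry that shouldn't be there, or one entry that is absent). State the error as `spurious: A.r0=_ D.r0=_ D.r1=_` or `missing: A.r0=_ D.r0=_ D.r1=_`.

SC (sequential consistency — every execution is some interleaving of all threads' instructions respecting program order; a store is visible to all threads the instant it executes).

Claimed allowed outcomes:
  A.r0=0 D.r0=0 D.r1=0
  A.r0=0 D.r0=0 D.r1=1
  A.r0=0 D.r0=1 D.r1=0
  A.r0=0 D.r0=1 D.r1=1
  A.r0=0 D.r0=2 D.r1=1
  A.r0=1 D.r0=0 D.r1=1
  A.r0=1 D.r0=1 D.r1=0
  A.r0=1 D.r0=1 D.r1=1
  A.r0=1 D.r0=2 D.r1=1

outcome vector order: (A.r0,D.r0,D.r1)
SC: 10 outcomes — {(0,0,0) (0,0,1) (0,1,0) (0,1,1) (0,2,1) (1,0,0) (1,0,1) (1,1,0) (1,1,1) (1,2,1)}
SC∖claimed = {(1,0,0)}

missing: A.r0=1 D.r0=0 D.r1=0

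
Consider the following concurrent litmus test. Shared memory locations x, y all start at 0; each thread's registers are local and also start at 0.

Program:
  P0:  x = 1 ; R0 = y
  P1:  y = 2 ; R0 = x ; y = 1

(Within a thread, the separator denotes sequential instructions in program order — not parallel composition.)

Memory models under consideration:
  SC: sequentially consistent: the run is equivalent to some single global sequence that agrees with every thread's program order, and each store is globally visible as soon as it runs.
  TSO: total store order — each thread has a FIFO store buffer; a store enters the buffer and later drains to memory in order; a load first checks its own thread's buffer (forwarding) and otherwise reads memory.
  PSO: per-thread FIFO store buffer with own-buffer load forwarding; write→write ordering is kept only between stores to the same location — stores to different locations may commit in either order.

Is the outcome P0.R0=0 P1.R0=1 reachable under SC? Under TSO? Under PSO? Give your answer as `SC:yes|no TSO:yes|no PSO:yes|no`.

SC:yes TSO:yes PSO:yes

outcome vector order: (P0.R0,P1.R0)
[SC] allowed = {0/1 1/0 1/1 2/0 2/1}
[TSO] allowed = {0/0 0/1 1/0 1/1 2/0 2/1}
[PSO] allowed = {0/0 0/1 1/0 1/1 2/0 2/1}
target 0/1 ∈ {SC,TSO,PSO}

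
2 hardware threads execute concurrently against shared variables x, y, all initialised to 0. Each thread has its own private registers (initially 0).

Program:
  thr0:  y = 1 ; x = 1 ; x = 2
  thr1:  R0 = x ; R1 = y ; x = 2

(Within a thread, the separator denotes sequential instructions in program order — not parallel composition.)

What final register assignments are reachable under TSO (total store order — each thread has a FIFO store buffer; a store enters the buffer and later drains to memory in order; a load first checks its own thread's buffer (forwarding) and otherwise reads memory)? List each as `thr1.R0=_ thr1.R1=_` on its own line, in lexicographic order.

outcome vector order: (thr1.R0,thr1.R1)
|TSO outcomes| = 4

thr1.R0=0 thr1.R1=0
thr1.R0=0 thr1.R1=1
thr1.R0=1 thr1.R1=1
thr1.R0=2 thr1.R1=1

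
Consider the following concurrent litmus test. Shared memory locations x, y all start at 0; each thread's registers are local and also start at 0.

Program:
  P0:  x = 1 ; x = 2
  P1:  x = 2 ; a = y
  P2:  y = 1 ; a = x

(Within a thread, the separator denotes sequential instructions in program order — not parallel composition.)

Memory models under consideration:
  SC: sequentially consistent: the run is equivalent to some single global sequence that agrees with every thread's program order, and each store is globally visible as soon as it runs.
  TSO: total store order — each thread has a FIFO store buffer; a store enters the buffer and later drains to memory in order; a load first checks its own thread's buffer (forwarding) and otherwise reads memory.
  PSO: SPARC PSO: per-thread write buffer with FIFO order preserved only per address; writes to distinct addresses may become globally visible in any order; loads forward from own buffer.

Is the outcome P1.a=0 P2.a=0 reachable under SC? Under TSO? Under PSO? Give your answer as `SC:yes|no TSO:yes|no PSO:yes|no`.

outcome vector order: (P1.a,P2.a)
SC: 5 outcomes — {<0 1>; <0 2>; <1 0>; <1 1>; <1 2>}
TSO: 6 outcomes — {<0 0>; <0 1>; <0 2>; <1 0>; <1 1>; <1 2>}
PSO: 6 outcomes — {<0 0>; <0 1>; <0 2>; <1 0>; <1 1>; <1 2>}
target <0 0> ∈ {TSO,PSO}

SC:no TSO:yes PSO:yes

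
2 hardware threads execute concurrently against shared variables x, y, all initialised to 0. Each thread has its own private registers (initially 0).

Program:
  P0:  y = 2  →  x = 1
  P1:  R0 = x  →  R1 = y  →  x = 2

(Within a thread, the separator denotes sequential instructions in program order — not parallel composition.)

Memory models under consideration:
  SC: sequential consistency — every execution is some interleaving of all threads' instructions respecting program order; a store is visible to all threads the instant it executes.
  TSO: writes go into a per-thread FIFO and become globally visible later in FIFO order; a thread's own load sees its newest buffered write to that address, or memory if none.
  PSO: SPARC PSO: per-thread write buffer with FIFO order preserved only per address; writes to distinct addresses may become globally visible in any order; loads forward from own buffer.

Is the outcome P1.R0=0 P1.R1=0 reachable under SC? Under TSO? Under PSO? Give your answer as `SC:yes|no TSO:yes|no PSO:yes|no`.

SC:yes TSO:yes PSO:yes

outcome vector order: (P1.R0,P1.R1)
SC: 3 outcomes — {<0 0>; <0 2>; <1 2>}
TSO: 3 outcomes — {<0 0>; <0 2>; <1 2>}
PSO: 4 outcomes — {<0 0>; <0 2>; <1 0>; <1 2>}
target <0 0> ∈ {SC,TSO,PSO}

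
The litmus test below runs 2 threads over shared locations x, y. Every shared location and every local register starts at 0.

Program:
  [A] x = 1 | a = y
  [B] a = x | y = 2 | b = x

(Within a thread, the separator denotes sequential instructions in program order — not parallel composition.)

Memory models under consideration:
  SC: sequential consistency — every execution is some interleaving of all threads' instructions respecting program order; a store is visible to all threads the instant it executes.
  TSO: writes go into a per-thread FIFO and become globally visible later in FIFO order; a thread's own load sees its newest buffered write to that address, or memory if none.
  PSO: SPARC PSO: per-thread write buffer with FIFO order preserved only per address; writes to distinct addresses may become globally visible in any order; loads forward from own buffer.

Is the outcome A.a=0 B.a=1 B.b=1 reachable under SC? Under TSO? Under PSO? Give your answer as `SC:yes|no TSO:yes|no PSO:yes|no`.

SC:yes TSO:yes PSO:yes

outcome vector order: (A.a,B.a,B.b)
[SC] allowed = {<0 0 1>, <0 1 1>, <2 0 0>, <2 0 1>, <2 1 1>}
[TSO] allowed = {<0 0 0>, <0 0 1>, <0 1 1>, <2 0 0>, <2 0 1>, <2 1 1>}
[PSO] allowed = {<0 0 0>, <0 0 1>, <0 1 1>, <2 0 0>, <2 0 1>, <2 1 1>}
target <0 1 1> ∈ {SC,TSO,PSO}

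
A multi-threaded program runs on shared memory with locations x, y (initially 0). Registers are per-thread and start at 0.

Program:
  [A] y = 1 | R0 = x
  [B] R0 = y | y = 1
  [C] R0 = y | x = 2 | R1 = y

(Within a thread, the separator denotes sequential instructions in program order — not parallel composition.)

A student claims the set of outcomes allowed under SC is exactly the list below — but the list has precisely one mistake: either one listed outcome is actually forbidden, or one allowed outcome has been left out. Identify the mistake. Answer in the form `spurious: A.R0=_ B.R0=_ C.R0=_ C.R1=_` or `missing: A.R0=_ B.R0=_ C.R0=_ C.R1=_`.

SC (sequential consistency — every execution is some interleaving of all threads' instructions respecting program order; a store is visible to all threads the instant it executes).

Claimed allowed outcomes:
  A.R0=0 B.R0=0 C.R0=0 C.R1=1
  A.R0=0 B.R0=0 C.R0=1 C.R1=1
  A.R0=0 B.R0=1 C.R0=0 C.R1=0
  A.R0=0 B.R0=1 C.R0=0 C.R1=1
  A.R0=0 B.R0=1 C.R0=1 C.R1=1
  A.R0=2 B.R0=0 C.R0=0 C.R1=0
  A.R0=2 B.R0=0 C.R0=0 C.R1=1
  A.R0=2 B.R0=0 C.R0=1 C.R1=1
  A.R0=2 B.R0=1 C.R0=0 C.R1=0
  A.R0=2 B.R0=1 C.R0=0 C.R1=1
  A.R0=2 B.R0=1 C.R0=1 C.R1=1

outcome vector order: (A.R0,B.R0,C.R0,C.R1)
[SC] allowed = {0001; 0011; 0101; 0111; 2000; 2001; 2011; 2100; 2101; 2111}
claimed∖SC = {0100}

spurious: A.R0=0 B.R0=1 C.R0=0 C.R1=0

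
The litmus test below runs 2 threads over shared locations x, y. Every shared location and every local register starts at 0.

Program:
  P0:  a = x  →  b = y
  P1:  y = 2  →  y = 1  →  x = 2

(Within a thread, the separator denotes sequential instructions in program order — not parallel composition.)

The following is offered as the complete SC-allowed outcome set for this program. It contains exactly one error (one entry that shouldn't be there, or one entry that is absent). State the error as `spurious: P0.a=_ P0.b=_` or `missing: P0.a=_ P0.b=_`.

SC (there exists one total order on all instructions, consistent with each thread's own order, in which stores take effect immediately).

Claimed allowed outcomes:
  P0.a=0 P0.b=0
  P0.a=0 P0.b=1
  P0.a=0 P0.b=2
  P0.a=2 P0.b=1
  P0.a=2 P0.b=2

outcome vector order: (P0.a,P0.b)
[SC] allowed = {(0,0); (0,1); (0,2); (2,1)}
claimed∖SC = {(2,2)}

spurious: P0.a=2 P0.b=2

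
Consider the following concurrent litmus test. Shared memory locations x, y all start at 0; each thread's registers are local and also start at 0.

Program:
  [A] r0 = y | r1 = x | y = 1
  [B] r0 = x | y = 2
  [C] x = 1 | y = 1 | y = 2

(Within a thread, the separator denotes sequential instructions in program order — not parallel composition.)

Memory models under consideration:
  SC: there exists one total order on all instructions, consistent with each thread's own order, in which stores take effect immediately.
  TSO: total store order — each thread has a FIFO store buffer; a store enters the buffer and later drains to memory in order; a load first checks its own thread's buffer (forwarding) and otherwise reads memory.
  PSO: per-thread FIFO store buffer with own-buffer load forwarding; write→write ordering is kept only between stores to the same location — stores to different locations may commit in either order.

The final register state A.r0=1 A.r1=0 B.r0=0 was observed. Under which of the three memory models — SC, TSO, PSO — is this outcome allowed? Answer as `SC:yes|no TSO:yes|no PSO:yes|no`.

outcome vector order: (A.r0,A.r1,B.r0)
under SC → <0 0 0> <0 0 1> <0 1 0> <0 1 1> <1 1 0> <1 1 1> <2 0 0> <2 1 0> <2 1 1>
under TSO → <0 0 0> <0 0 1> <0 1 0> <0 1 1> <1 1 0> <1 1 1> <2 0 0> <2 1 0> <2 1 1>
under PSO → <0 0 0> <0 0 1> <0 1 0> <0 1 1> <1 0 0> <1 0 1> <1 1 0> <1 1 1> <2 0 0> <2 0 1> <2 1 0> <2 1 1>
target <1 0 0> ∈ {PSO}

SC:no TSO:no PSO:yes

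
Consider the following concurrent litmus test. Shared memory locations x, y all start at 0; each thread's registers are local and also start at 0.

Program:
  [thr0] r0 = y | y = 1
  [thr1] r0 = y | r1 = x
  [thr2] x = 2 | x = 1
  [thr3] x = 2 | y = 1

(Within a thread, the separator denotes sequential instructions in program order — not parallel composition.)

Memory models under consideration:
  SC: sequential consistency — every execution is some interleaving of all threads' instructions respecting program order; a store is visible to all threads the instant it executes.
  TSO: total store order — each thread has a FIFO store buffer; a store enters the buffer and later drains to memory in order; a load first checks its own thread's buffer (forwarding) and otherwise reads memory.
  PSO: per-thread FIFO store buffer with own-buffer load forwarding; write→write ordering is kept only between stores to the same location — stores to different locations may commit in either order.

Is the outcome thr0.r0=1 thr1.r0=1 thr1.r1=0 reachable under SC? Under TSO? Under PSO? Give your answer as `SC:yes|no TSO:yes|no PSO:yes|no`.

outcome vector order: (thr0.r0,thr1.r0,thr1.r1)
under SC → (0,0,0); (0,0,1); (0,0,2); (0,1,0); (0,1,1); (0,1,2); (1,0,0); (1,0,1); (1,0,2); (1,1,1); (1,1,2)
under TSO → (0,0,0); (0,0,1); (0,0,2); (0,1,0); (0,1,1); (0,1,2); (1,0,0); (1,0,1); (1,0,2); (1,1,1); (1,1,2)
under PSO → (0,0,0); (0,0,1); (0,0,2); (0,1,0); (0,1,1); (0,1,2); (1,0,0); (1,0,1); (1,0,2); (1,1,0); (1,1,1); (1,1,2)
target (1,1,0) ∈ {PSO}

SC:no TSO:no PSO:yes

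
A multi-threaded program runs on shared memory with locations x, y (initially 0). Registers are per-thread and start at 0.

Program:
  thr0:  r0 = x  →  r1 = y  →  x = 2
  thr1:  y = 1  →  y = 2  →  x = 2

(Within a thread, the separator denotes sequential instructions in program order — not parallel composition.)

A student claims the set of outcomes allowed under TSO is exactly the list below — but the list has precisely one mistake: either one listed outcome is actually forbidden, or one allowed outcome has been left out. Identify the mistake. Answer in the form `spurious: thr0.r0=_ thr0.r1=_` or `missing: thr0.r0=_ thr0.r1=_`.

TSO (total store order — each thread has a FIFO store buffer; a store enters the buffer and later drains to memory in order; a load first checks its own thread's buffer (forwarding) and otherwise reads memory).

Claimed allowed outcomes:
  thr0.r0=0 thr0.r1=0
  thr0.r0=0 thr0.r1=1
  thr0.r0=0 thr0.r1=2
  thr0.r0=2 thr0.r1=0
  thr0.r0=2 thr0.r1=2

outcome vector order: (thr0.r0,thr0.r1)
TSO (4): 00, 01, 02, 22
claimed∖TSO = {20}

spurious: thr0.r0=2 thr0.r1=0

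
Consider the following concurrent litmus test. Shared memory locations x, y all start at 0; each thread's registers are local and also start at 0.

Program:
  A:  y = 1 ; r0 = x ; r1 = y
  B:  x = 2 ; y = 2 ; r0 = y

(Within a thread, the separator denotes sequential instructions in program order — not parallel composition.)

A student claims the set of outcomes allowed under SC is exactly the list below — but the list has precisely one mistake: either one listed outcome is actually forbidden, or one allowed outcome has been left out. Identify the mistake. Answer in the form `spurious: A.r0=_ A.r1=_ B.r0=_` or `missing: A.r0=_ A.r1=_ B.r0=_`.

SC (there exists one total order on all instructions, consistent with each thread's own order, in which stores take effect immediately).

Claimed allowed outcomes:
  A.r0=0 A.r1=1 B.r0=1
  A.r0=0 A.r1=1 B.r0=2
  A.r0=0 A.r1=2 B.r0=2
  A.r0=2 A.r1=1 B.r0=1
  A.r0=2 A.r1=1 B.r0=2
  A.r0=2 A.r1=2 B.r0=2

outcome vector order: (A.r0,A.r1,B.r0)
SC: 5 outcomes — {(0,1,2), (0,2,2), (2,1,1), (2,1,2), (2,2,2)}
claimed∖SC = {(0,1,1)}

spurious: A.r0=0 A.r1=1 B.r0=1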